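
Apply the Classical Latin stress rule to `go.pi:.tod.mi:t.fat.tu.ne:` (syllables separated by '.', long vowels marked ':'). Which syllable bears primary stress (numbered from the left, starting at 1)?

Classical Latin: stress the penult if heavy (long vowel or closed), else the antepenult.
Weights: 5 fat H, 6 tu L, 7 ne: H.
The penult (syllable 6, tu) is light, so stress falls on the antepenult (syllable 5, fat).
Stress on syllable 5: go.pi:.tod.mi:t.ˈfat.tu.ne:.

5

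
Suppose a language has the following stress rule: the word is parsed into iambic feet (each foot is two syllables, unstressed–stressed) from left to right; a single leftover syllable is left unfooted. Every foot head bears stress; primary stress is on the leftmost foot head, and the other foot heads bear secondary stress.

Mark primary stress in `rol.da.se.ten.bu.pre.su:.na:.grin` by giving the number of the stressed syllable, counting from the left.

2

Parse left to right into iambic (σˈσ) feet: (rol.ˈda) (se.ˈten) (bu.ˈpre) (su:.ˈna:) grin. Syllable 9 is left unfooted.
Foot heads (stressed positions): 2, 4, 6, 8.
End Rule Leftmost: primary stress on the leftmost head = syllable 2.
Primary stress: syllable 2 → rol.ˈda.se.ten.bu.pre.su:.na:.grin.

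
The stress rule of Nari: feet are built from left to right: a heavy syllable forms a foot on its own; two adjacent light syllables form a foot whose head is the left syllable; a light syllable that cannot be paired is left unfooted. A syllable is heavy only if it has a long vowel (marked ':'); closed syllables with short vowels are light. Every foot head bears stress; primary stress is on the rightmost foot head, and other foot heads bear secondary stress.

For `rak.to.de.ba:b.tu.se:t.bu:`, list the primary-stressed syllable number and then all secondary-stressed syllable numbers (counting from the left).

Weights: 1 rak L, 2 to L, 3 de L, 4 ba:b H, 5 tu L, 6 se:t H, 7 bu: H.
Parse left to right (heavy = foot alone; LL = one foot; stranded L unfooted): (ˈrak.to) de (ˈba:b) tu (ˈse:t) (ˈbu:).
Foot heads: 1, 4, 6, 7.
Primary stress on the rightmost head = syllable 7.
Secondary stress on 1, 4, 6: ˌrak.to.de.ˌba:b.tu.ˌse:t.ˈbu:.

primary 7, secondary 1, 4, 6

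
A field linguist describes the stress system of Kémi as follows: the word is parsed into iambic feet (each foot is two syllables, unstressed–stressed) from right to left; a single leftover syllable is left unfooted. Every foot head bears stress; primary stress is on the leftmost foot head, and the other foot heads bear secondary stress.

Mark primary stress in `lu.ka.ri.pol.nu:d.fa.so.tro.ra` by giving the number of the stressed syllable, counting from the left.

Parse right to left into iambic (σˈσ) feet: lu (ka.ˈri) (pol.ˈnu:d) (fa.ˈso) (tro.ˈra). Syllable 1 is left unfooted.
Foot heads (stressed positions): 3, 5, 7, 9.
End Rule Leftmost: primary stress on the leftmost head = syllable 3.
Primary stress: syllable 3 → lu.ka.ˈri.pol.nu:d.fa.so.tro.ra.

3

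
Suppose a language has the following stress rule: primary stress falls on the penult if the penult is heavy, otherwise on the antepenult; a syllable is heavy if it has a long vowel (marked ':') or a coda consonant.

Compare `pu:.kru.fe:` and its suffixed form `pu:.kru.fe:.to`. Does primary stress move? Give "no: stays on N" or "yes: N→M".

Base `pu:.kru.fe:` (3 syllables):
  Weights: 1 pu: H, 2 kru L, 3 fe: H.
  The penult (syllable 2, kru) is light, so stress falls on the antepenult (syllable 1, pu:).
  → primary stress on syllable 1.
Suffixed `pu:.kru.fe:.to` (4 syllables):
  Weights: 2 kru L, 3 fe: H, 4 to L.
  The penult (syllable 3, fe:) is heavy, so it takes stress.
  → primary stress on syllable 3.

yes: 1→3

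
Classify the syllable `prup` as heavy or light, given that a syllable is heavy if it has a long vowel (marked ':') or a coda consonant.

heavy

`prup`: short vowel, closed (coda /p/). Closed → heavy.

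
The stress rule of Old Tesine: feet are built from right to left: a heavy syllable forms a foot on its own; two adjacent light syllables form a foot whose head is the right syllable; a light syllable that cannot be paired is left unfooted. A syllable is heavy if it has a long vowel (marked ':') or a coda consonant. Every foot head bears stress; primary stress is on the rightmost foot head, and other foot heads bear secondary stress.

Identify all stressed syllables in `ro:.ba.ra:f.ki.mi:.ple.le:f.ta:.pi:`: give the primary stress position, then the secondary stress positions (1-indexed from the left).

primary 9, secondary 1, 3, 5, 7, 8

Weights: 1 ro: H, 2 ba L, 3 ra:f H, 4 ki L, 5 mi: H, 6 ple L, 7 le:f H, 8 ta: H, 9 pi: H.
Parse right to left (heavy = foot alone; LL = one foot; stranded L unfooted): (ˈro:) ba (ˈra:f) ki (ˈmi:) ple (ˈle:f) (ˈta:) (ˈpi:).
Foot heads: 1, 3, 5, 7, 8, 9.
Primary stress on the rightmost head = syllable 9.
Secondary stress on 1, 3, 5, 7, 8: ˌro:.ba.ˌra:f.ki.ˌmi:.ple.ˌle:f.ˌta:.ˈpi:.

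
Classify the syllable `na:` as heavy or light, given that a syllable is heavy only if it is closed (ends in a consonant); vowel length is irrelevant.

`na:`: long vowel, open (no coda). Open (no coda) → light.

light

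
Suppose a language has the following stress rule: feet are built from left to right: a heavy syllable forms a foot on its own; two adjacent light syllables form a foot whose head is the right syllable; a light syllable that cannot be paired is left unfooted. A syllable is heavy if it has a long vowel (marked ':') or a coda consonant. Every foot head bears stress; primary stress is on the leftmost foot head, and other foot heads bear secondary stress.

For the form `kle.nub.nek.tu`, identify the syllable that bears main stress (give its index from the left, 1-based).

Weights: 1 kle L, 2 nub H, 3 nek H, 4 tu L.
Parse left to right (heavy = foot alone; LL = one foot; stranded L unfooted): kle (ˈnub) (ˈnek) tu.
Foot heads: 2, 3.
Primary stress on the leftmost head = syllable 2.
Primary stress: syllable 2 → kle.ˈnub.nek.tu.

2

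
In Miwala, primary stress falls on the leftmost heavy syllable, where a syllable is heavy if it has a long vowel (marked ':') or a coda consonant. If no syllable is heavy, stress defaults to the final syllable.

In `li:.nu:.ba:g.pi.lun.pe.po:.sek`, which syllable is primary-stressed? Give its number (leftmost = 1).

1

Weights: 1 li: H, 2 nu: H, 3 ba:g H, 4 pi L, 5 lun H, 6 pe L, 7 po: H, 8 sek H.
Heavy syllables in the domain: 1, 2, 3, 5, 7, 8. The leftmost is syllable 1 (li:).
Primary stress: syllable 1 → ˈli:.nu:.ba:g.pi.lun.pe.po:.sek.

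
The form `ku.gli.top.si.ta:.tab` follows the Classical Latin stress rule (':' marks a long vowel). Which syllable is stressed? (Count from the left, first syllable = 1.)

Classical Latin: stress the penult if heavy (long vowel or closed), else the antepenult.
Weights: 4 si L, 5 ta: H, 6 tab H.
The penult (syllable 5, ta:) is heavy, so it takes stress.
Stress on syllable 5: ku.gli.top.si.ˈta:.tab.

5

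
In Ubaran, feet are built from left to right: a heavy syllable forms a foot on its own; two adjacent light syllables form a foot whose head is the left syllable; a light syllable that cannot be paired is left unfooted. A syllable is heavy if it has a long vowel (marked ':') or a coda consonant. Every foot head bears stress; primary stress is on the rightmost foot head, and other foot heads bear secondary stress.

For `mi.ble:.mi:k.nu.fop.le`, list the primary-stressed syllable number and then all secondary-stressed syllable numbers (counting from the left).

primary 5, secondary 2, 3

Weights: 1 mi L, 2 ble: H, 3 mi:k H, 4 nu L, 5 fop H, 6 le L.
Parse left to right (heavy = foot alone; LL = one foot; stranded L unfooted): mi (ˈble:) (ˈmi:k) nu (ˈfop) le.
Foot heads: 2, 3, 5.
Primary stress on the rightmost head = syllable 5.
Secondary stress on 2, 3: mi.ˌble:.ˌmi:k.nu.ˈfop.le.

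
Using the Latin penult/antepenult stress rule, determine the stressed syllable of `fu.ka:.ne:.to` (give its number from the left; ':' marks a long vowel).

Classical Latin: stress the penult if heavy (long vowel or closed), else the antepenult.
Weights: 2 ka: H, 3 ne: H, 4 to L.
The penult (syllable 3, ne:) is heavy, so it takes stress.
Stress on syllable 3: fu.ka:.ˈne:.to.

3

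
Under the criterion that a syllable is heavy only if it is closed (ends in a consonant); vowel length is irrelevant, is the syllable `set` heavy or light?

`set`: short vowel, closed (coda /t/). Closed (coda /t/) → heavy.

heavy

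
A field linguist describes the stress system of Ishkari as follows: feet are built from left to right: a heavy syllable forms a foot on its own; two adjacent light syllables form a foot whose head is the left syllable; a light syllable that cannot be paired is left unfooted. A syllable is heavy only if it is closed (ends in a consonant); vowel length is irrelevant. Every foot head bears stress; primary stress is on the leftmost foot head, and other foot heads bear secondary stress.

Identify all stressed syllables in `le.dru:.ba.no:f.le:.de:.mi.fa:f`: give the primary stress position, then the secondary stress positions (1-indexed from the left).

Weights: 1 le L, 2 dru: L, 3 ba L, 4 no:f H, 5 le: L, 6 de: L, 7 mi L, 8 fa:f H.
Parse left to right (heavy = foot alone; LL = one foot; stranded L unfooted): (ˈle.dru:) ba (ˈno:f) (ˈle:.de:) mi (ˈfa:f).
Foot heads: 1, 4, 5, 8.
Primary stress on the leftmost head = syllable 1.
Secondary stress on 4, 5, 8: ˈle.dru:.ba.ˌno:f.ˌle:.de:.mi.ˌfa:f.

primary 1, secondary 4, 5, 8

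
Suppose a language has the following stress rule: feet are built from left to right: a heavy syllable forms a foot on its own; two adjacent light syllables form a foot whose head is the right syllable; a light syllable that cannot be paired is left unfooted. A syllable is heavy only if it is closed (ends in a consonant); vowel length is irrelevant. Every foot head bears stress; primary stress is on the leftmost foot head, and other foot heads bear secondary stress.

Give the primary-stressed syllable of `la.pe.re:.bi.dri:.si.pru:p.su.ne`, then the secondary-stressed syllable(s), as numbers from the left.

Weights: 1 la L, 2 pe L, 3 re: L, 4 bi L, 5 dri: L, 6 si L, 7 pru:p H, 8 su L, 9 ne L.
Parse left to right (heavy = foot alone; LL = one foot; stranded L unfooted): (la.ˈpe) (re:.ˈbi) (dri:.ˈsi) (ˈpru:p) (su.ˈne).
Foot heads: 2, 4, 6, 7, 9.
Primary stress on the leftmost head = syllable 2.
Secondary stress on 4, 6, 7, 9: la.ˈpe.re:.ˌbi.dri:.ˌsi.ˌpru:p.su.ˌne.

primary 2, secondary 4, 6, 7, 9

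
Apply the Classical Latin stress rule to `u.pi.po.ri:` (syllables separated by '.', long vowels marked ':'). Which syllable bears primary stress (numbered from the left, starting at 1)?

2

Classical Latin: stress the penult if heavy (long vowel or closed), else the antepenult.
Weights: 2 pi L, 3 po L, 4 ri: H.
The penult (syllable 3, po) is light, so stress falls on the antepenult (syllable 2, pi).
Stress on syllable 2: u.ˈpi.po.ri:.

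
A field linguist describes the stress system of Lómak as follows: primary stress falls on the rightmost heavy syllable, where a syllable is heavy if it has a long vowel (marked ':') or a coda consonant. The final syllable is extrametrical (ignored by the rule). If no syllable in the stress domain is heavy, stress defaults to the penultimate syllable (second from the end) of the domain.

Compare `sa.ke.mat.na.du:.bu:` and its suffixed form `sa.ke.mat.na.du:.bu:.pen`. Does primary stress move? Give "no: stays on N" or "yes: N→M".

yes: 5→6

Base `sa.ke.mat.na.du:.bu:` (6 syllables):
  The final syllable (6, bu:) is extrametrical; the stress domain is syllables 1–5.
  Weights: 1 sa L, 2 ke L, 3 mat H, 4 na L, 5 du: H.
  Heavy syllables in the domain: 3, 5. The rightmost is syllable 5 (du:).
  → primary stress on syllable 5.
Suffixed `sa.ke.mat.na.du:.bu:.pen` (7 syllables):
  The final syllable (7, pen) is extrametrical; the stress domain is syllables 1–6.
  Weights: 1 sa L, 2 ke L, 3 mat H, 4 na L, 5 du: H, 6 bu: H.
  Heavy syllables in the domain: 3, 5, 6. The rightmost is syllable 6 (bu:).
  → primary stress on syllable 6.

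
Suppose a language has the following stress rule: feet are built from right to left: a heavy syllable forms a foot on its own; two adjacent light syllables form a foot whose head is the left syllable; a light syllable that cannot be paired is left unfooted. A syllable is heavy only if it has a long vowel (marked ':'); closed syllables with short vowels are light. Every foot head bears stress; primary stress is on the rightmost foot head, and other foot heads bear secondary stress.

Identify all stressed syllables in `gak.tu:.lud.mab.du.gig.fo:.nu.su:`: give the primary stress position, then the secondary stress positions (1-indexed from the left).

primary 9, secondary 2, 3, 5, 7

Weights: 1 gak L, 2 tu: H, 3 lud L, 4 mab L, 5 du L, 6 gig L, 7 fo: H, 8 nu L, 9 su: H.
Parse right to left (heavy = foot alone; LL = one foot; stranded L unfooted): gak (ˈtu:) (ˈlud.mab) (ˈdu.gig) (ˈfo:) nu (ˈsu:).
Foot heads: 2, 3, 5, 7, 9.
Primary stress on the rightmost head = syllable 9.
Secondary stress on 2, 3, 5, 7: gak.ˌtu:.ˌlud.mab.ˌdu.gig.ˌfo:.nu.ˈsu:.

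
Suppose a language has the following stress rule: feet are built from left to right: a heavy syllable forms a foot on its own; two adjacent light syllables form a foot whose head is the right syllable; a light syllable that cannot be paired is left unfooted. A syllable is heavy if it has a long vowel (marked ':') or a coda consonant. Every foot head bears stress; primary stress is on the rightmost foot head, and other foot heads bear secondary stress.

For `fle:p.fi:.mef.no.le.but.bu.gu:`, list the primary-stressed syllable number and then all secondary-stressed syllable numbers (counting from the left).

Weights: 1 fle:p H, 2 fi: H, 3 mef H, 4 no L, 5 le L, 6 but H, 7 bu L, 8 gu: H.
Parse left to right (heavy = foot alone; LL = one foot; stranded L unfooted): (ˈfle:p) (ˈfi:) (ˈmef) (no.ˈle) (ˈbut) bu (ˈgu:).
Foot heads: 1, 2, 3, 5, 6, 8.
Primary stress on the rightmost head = syllable 8.
Secondary stress on 1, 2, 3, 5, 6: ˌfle:p.ˌfi:.ˌmef.no.ˌle.ˌbut.bu.ˈgu:.

primary 8, secondary 1, 2, 3, 5, 6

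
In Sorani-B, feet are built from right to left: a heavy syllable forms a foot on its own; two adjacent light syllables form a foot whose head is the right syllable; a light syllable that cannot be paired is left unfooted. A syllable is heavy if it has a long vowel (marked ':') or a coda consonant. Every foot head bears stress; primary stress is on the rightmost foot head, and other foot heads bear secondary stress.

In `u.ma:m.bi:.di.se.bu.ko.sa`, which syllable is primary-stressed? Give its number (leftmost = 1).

Weights: 1 u L, 2 ma:m H, 3 bi: H, 4 di L, 5 se L, 6 bu L, 7 ko L, 8 sa L.
Parse right to left (heavy = foot alone; LL = one foot; stranded L unfooted): u (ˈma:m) (ˈbi:) di (se.ˈbu) (ko.ˈsa).
Foot heads: 2, 3, 6, 8.
Primary stress on the rightmost head = syllable 8.
Primary stress: syllable 8 → u.ma:m.bi:.di.se.bu.ko.ˈsa.

8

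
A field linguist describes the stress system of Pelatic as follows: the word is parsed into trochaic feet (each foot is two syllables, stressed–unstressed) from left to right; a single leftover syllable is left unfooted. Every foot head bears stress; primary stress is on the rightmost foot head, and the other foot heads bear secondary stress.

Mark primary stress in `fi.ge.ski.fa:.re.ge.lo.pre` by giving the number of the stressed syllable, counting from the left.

7

Parse left to right into trochaic (ˈσσ) feet: (ˈfi.ge) (ˈski.fa:) (ˈre.ge) (ˈlo.pre).
Foot heads (stressed positions): 1, 3, 5, 7.
End Rule Rightmost: primary stress on the rightmost head = syllable 7.
Primary stress: syllable 7 → fi.ge.ski.fa:.re.ge.ˈlo.pre.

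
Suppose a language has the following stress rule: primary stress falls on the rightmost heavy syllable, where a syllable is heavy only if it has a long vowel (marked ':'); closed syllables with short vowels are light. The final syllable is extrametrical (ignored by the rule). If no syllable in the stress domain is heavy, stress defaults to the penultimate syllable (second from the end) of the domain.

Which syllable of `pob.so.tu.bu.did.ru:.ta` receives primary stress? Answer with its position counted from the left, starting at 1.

6

The final syllable (7, ta) is extrametrical; the stress domain is syllables 1–6.
Weights: 1 pob L, 2 so L, 3 tu L, 4 bu L, 5 did L, 6 ru: H.
Heavy syllables in the domain: 6. The rightmost is syllable 6 (ru:).
Primary stress: syllable 6 → pob.so.tu.bu.did.ˈru:.ta.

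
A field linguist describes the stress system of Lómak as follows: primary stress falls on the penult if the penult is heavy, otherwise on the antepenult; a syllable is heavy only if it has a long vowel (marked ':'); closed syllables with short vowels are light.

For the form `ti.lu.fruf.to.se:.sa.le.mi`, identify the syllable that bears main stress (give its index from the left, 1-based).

6

Weights: 6 sa L, 7 le L, 8 mi L.
The penult (syllable 7, le) is light, so stress falls on the antepenult (syllable 6, sa).
Primary stress: syllable 6 → ti.lu.fruf.to.se:.ˈsa.le.mi.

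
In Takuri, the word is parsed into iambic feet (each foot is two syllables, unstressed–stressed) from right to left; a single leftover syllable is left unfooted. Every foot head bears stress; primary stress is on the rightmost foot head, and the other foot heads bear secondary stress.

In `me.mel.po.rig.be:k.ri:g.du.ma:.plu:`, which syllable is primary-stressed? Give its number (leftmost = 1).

Parse right to left into iambic (σˈσ) feet: me (mel.ˈpo) (rig.ˈbe:k) (ri:g.ˈdu) (ma:.ˈplu:). Syllable 1 is left unfooted.
Foot heads (stressed positions): 3, 5, 7, 9.
End Rule Rightmost: primary stress on the rightmost head = syllable 9.
Primary stress: syllable 9 → me.mel.po.rig.be:k.ri:g.du.ma:.ˈplu:.

9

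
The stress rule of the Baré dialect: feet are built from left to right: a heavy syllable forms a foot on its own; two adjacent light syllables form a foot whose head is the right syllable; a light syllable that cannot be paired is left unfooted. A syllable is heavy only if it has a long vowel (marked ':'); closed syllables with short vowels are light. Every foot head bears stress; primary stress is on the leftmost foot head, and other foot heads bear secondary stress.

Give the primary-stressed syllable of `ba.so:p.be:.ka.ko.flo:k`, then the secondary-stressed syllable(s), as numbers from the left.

primary 2, secondary 3, 5, 6

Weights: 1 ba L, 2 so:p H, 3 be: H, 4 ka L, 5 ko L, 6 flo:k H.
Parse left to right (heavy = foot alone; LL = one foot; stranded L unfooted): ba (ˈso:p) (ˈbe:) (ka.ˈko) (ˈflo:k).
Foot heads: 2, 3, 5, 6.
Primary stress on the leftmost head = syllable 2.
Secondary stress on 3, 5, 6: ba.ˈso:p.ˌbe:.ka.ˌko.ˌflo:k.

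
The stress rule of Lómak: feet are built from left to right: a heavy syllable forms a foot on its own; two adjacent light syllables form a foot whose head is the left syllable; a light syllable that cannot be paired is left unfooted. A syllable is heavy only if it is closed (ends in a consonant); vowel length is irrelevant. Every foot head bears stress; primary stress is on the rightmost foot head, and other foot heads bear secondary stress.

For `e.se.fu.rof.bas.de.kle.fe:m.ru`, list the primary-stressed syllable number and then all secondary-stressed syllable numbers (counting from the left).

Weights: 1 e L, 2 se L, 3 fu L, 4 rof H, 5 bas H, 6 de L, 7 kle L, 8 fe:m H, 9 ru L.
Parse left to right (heavy = foot alone; LL = one foot; stranded L unfooted): (ˈe.se) fu (ˈrof) (ˈbas) (ˈde.kle) (ˈfe:m) ru.
Foot heads: 1, 4, 5, 6, 8.
Primary stress on the rightmost head = syllable 8.
Secondary stress on 1, 4, 5, 6: ˌe.se.fu.ˌrof.ˌbas.ˌde.kle.ˈfe:m.ru.

primary 8, secondary 1, 4, 5, 6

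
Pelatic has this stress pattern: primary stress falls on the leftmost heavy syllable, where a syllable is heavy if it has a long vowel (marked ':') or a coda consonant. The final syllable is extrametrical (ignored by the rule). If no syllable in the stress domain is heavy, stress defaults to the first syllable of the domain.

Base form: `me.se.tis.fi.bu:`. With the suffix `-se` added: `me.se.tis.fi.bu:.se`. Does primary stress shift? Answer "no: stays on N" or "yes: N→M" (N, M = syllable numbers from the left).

no: stays on 3

Base `me.se.tis.fi.bu:` (5 syllables):
  The final syllable (5, bu:) is extrametrical; the stress domain is syllables 1–4.
  Weights: 1 me L, 2 se L, 3 tis H, 4 fi L.
  Heavy syllables in the domain: 3. The leftmost is syllable 3 (tis).
  → primary stress on syllable 3.
Suffixed `me.se.tis.fi.bu:.se` (6 syllables):
  The final syllable (6, se) is extrametrical; the stress domain is syllables 1–5.
  Weights: 1 me L, 2 se L, 3 tis H, 4 fi L, 5 bu: H.
  Heavy syllables in the domain: 3, 5. The leftmost is syllable 3 (tis).
  → primary stress on syllable 3.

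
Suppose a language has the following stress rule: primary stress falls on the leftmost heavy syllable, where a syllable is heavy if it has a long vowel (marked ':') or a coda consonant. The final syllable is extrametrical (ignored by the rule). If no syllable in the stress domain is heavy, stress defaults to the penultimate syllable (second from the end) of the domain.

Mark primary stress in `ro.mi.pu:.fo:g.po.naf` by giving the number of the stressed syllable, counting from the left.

3

The final syllable (6, naf) is extrametrical; the stress domain is syllables 1–5.
Weights: 1 ro L, 2 mi L, 3 pu: H, 4 fo:g H, 5 po L.
Heavy syllables in the domain: 3, 4. The leftmost is syllable 3 (pu:).
Primary stress: syllable 3 → ro.mi.ˈpu:.fo:g.po.naf.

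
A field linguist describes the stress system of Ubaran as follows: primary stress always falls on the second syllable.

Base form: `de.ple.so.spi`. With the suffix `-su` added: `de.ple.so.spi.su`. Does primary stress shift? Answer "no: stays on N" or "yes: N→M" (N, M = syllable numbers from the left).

Base `de.ple.so.spi` (4 syllables):
  The word has 4 syllables; the second syllable is syllable 2 (ple).
  → primary stress on syllable 2.
Suffixed `de.ple.so.spi.su` (5 syllables):
  The word has 5 syllables; the second syllable is syllable 2 (ple).
  → primary stress on syllable 2.

no: stays on 2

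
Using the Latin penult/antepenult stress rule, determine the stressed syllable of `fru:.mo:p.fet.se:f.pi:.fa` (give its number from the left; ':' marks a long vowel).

5

Classical Latin: stress the penult if heavy (long vowel or closed), else the antepenult.
Weights: 4 se:f H, 5 pi: H, 6 fa L.
The penult (syllable 5, pi:) is heavy, so it takes stress.
Stress on syllable 5: fru:.mo:p.fet.se:f.ˈpi:.fa.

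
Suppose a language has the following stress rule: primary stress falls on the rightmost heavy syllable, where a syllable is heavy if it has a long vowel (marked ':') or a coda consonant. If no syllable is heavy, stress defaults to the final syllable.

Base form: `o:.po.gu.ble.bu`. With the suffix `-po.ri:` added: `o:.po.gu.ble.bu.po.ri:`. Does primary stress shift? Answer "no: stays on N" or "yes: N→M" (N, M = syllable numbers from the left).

Base `o:.po.gu.ble.bu` (5 syllables):
  Weights: 1 o: H, 2 po L, 3 gu L, 4 ble L, 5 bu L.
  Heavy syllables in the domain: 1. The rightmost is syllable 1 (o:).
  → primary stress on syllable 1.
Suffixed `o:.po.gu.ble.bu.po.ri:` (7 syllables):
  Weights: 1 o: H, 2 po L, 3 gu L, 4 ble L, 5 bu L, 6 po L, 7 ri: H.
  Heavy syllables in the domain: 1, 7. The rightmost is syllable 7 (ri:).
  → primary stress on syllable 7.

yes: 1→7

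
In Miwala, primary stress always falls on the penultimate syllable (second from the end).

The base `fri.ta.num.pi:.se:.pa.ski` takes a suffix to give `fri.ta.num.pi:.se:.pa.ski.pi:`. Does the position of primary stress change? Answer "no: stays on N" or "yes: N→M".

yes: 6→7

Base `fri.ta.num.pi:.se:.pa.ski` (7 syllables):
  The word has 7 syllables; the penultimate syllable (second from the end) is syllable 6 (pa).
  → primary stress on syllable 6.
Suffixed `fri.ta.num.pi:.se:.pa.ski.pi:` (8 syllables):
  The word has 8 syllables; the penultimate syllable (second from the end) is syllable 7 (ski).
  → primary stress on syllable 7.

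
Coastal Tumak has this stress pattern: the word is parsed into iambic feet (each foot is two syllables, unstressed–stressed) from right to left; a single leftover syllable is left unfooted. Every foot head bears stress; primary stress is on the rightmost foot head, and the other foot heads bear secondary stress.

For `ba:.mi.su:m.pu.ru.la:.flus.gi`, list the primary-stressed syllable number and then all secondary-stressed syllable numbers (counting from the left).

Parse right to left into iambic (σˈσ) feet: (ba:.ˈmi) (su:m.ˈpu) (ru.ˈla:) (flus.ˈgi).
Foot heads (stressed positions): 2, 4, 6, 8.
End Rule Rightmost: primary stress on the rightmost head = syllable 8.
Secondary stress on 2, 4, 6: ba:.ˌmi.su:m.ˌpu.ru.ˌla:.flus.ˈgi.

primary 8, secondary 2, 4, 6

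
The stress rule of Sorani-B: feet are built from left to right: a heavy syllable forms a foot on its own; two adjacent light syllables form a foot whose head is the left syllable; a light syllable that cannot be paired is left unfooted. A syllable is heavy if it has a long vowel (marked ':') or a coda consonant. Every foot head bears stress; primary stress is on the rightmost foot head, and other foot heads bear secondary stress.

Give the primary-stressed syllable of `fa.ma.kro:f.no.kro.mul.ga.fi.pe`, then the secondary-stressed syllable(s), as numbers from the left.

primary 7, secondary 1, 3, 4, 6

Weights: 1 fa L, 2 ma L, 3 kro:f H, 4 no L, 5 kro L, 6 mul H, 7 ga L, 8 fi L, 9 pe L.
Parse left to right (heavy = foot alone; LL = one foot; stranded L unfooted): (ˈfa.ma) (ˈkro:f) (ˈno.kro) (ˈmul) (ˈga.fi) pe.
Foot heads: 1, 3, 4, 6, 7.
Primary stress on the rightmost head = syllable 7.
Secondary stress on 1, 3, 4, 6: ˌfa.ma.ˌkro:f.ˌno.kro.ˌmul.ˈga.fi.pe.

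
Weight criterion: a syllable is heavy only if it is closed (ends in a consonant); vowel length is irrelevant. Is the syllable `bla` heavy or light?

`bla`: short vowel, open (no coda). Open (no coda) → light.

light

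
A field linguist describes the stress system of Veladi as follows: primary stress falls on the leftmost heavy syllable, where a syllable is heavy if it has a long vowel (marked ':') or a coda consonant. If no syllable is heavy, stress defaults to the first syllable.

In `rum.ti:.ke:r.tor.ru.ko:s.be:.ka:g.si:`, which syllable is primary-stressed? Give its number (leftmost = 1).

Weights: 1 rum H, 2 ti: H, 3 ke:r H, 4 tor H, 5 ru L, 6 ko:s H, 7 be: H, 8 ka:g H, 9 si: H.
Heavy syllables in the domain: 1, 2, 3, 4, 6, 7, 8, 9. The leftmost is syllable 1 (rum).
Primary stress: syllable 1 → ˈrum.ti:.ke:r.tor.ru.ko:s.be:.ka:g.si:.

1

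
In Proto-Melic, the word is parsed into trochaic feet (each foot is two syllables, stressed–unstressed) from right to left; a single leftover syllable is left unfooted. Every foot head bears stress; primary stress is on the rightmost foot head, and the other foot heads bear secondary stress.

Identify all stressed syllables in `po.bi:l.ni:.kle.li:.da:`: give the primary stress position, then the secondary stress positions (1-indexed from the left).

Parse right to left into trochaic (ˈσσ) feet: (ˈpo.bi:l) (ˈni:.kle) (ˈli:.da:).
Foot heads (stressed positions): 1, 3, 5.
End Rule Rightmost: primary stress on the rightmost head = syllable 5.
Secondary stress on 1, 3: ˌpo.bi:l.ˌni:.kle.ˈli:.da:.

primary 5, secondary 1, 3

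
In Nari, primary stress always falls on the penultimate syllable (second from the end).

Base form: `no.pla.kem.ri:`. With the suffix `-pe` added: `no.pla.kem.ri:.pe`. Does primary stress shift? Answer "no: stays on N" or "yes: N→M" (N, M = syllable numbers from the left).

Base `no.pla.kem.ri:` (4 syllables):
  The word has 4 syllables; the penultimate syllable (second from the end) is syllable 3 (kem).
  → primary stress on syllable 3.
Suffixed `no.pla.kem.ri:.pe` (5 syllables):
  The word has 5 syllables; the penultimate syllable (second from the end) is syllable 4 (ri:).
  → primary stress on syllable 4.

yes: 3→4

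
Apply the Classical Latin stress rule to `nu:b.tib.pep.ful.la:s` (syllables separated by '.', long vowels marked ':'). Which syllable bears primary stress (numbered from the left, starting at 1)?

4

Classical Latin: stress the penult if heavy (long vowel or closed), else the antepenult.
Weights: 3 pep H, 4 ful H, 5 la:s H.
The penult (syllable 4, ful) is heavy, so it takes stress.
Stress on syllable 4: nu:b.tib.pep.ˈful.la:s.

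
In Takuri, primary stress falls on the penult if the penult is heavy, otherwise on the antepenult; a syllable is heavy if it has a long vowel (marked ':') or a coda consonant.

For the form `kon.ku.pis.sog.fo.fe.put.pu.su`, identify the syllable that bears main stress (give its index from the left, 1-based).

Weights: 7 put H, 8 pu L, 9 su L.
The penult (syllable 8, pu) is light, so stress falls on the antepenult (syllable 7, put).
Primary stress: syllable 7 → kon.ku.pis.sog.fo.fe.ˈput.pu.su.

7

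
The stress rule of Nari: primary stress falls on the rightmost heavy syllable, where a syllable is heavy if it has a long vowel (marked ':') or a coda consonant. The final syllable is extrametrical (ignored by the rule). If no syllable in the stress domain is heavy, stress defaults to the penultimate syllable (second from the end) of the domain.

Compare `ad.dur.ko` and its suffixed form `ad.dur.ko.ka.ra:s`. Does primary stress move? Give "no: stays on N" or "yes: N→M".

no: stays on 2

Base `ad.dur.ko` (3 syllables):
  The final syllable (3, ko) is extrametrical; the stress domain is syllables 1–2.
  Weights: 1 ad H, 2 dur H.
  Heavy syllables in the domain: 1, 2. The rightmost is syllable 2 (dur).
  → primary stress on syllable 2.
Suffixed `ad.dur.ko.ka.ra:s` (5 syllables):
  The final syllable (5, ra:s) is extrametrical; the stress domain is syllables 1–4.
  Weights: 1 ad H, 2 dur H, 3 ko L, 4 ka L.
  Heavy syllables in the domain: 1, 2. The rightmost is syllable 2 (dur).
  → primary stress on syllable 2.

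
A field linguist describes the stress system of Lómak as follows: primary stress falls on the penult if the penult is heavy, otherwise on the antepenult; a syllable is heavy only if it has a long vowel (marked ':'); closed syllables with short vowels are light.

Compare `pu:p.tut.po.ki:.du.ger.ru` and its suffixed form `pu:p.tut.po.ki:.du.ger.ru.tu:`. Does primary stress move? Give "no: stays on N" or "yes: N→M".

Base `pu:p.tut.po.ki:.du.ger.ru` (7 syllables):
  Weights: 5 du L, 6 ger L, 7 ru L.
  The penult (syllable 6, ger) is light, so stress falls on the antepenult (syllable 5, du).
  → primary stress on syllable 5.
Suffixed `pu:p.tut.po.ki:.du.ger.ru.tu:` (8 syllables):
  Weights: 6 ger L, 7 ru L, 8 tu: H.
  The penult (syllable 7, ru) is light, so stress falls on the antepenult (syllable 6, ger).
  → primary stress on syllable 6.

yes: 5→6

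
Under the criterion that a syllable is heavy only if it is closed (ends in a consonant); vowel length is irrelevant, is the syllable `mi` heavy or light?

light

`mi`: short vowel, open (no coda). Open (no coda) → light.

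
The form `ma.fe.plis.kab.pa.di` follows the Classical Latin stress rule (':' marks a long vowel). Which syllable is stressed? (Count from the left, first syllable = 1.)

4

Classical Latin: stress the penult if heavy (long vowel or closed), else the antepenult.
Weights: 4 kab H, 5 pa L, 6 di L.
The penult (syllable 5, pa) is light, so stress falls on the antepenult (syllable 4, kab).
Stress on syllable 4: ma.fe.plis.ˈkab.pa.di.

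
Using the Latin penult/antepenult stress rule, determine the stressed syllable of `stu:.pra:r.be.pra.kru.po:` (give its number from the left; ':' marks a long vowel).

4

Classical Latin: stress the penult if heavy (long vowel or closed), else the antepenult.
Weights: 4 pra L, 5 kru L, 6 po: H.
The penult (syllable 5, kru) is light, so stress falls on the antepenult (syllable 4, pra).
Stress on syllable 4: stu:.pra:r.be.ˈpra.kru.po:.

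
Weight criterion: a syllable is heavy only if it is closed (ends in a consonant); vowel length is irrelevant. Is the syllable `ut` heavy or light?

`ut`: short vowel, closed (coda /t/). Closed (coda /t/) → heavy.

heavy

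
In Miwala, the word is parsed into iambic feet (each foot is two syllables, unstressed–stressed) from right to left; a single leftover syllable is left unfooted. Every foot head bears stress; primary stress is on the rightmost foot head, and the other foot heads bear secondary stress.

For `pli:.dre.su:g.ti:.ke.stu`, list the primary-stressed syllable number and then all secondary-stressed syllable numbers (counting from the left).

primary 6, secondary 2, 4

Parse right to left into iambic (σˈσ) feet: (pli:.ˈdre) (su:g.ˈti:) (ke.ˈstu).
Foot heads (stressed positions): 2, 4, 6.
End Rule Rightmost: primary stress on the rightmost head = syllable 6.
Secondary stress on 2, 4: pli:.ˌdre.su:g.ˌti:.ke.ˈstu.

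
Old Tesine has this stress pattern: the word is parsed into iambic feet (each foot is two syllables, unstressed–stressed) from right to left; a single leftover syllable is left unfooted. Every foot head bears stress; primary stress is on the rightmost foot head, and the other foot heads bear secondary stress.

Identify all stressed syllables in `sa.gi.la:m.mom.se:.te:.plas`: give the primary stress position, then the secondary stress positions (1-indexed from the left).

Parse right to left into iambic (σˈσ) feet: sa (gi.ˈla:m) (mom.ˈse:) (te:.ˈplas). Syllable 1 is left unfooted.
Foot heads (stressed positions): 3, 5, 7.
End Rule Rightmost: primary stress on the rightmost head = syllable 7.
Secondary stress on 3, 5: sa.gi.ˌla:m.mom.ˌse:.te:.ˈplas.

primary 7, secondary 3, 5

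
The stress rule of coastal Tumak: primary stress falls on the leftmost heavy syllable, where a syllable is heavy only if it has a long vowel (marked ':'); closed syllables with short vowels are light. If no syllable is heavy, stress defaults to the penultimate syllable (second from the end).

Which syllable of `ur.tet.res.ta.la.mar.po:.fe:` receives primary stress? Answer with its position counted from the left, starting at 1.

Weights: 1 ur L, 2 tet L, 3 res L, 4 ta L, 5 la L, 6 mar L, 7 po: H, 8 fe: H.
Heavy syllables in the domain: 7, 8. The leftmost is syllable 7 (po:).
Primary stress: syllable 7 → ur.tet.res.ta.la.mar.ˈpo:.fe:.

7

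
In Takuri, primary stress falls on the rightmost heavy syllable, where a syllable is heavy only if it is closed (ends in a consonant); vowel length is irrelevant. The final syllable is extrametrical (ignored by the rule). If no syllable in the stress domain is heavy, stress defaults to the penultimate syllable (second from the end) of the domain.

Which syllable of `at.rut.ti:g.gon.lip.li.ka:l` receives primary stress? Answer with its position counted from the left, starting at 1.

5

The final syllable (7, ka:l) is extrametrical; the stress domain is syllables 1–6.
Weights: 1 at H, 2 rut H, 3 ti:g H, 4 gon H, 5 lip H, 6 li L.
Heavy syllables in the domain: 1, 2, 3, 4, 5. The rightmost is syllable 5 (lip).
Primary stress: syllable 5 → at.rut.ti:g.gon.ˈlip.li.ka:l.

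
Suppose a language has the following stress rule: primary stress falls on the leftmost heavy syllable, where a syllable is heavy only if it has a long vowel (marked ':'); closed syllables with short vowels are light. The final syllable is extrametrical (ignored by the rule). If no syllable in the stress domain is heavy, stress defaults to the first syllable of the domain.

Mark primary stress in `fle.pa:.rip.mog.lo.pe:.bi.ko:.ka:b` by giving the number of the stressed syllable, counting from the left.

The final syllable (9, ka:b) is extrametrical; the stress domain is syllables 1–8.
Weights: 1 fle L, 2 pa: H, 3 rip L, 4 mog L, 5 lo L, 6 pe: H, 7 bi L, 8 ko: H.
Heavy syllables in the domain: 2, 6, 8. The leftmost is syllable 2 (pa:).
Primary stress: syllable 2 → fle.ˈpa:.rip.mog.lo.pe:.bi.ko:.ka:b.

2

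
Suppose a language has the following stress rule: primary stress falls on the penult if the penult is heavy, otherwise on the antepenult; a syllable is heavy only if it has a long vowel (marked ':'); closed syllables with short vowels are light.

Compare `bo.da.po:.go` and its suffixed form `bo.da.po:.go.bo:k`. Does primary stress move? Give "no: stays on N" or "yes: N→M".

Base `bo.da.po:.go` (4 syllables):
  Weights: 2 da L, 3 po: H, 4 go L.
  The penult (syllable 3, po:) is heavy, so it takes stress.
  → primary stress on syllable 3.
Suffixed `bo.da.po:.go.bo:k` (5 syllables):
  Weights: 3 po: H, 4 go L, 5 bo:k H.
  The penult (syllable 4, go) is light, so stress falls on the antepenult (syllable 3, po:).
  → primary stress on syllable 3.

no: stays on 3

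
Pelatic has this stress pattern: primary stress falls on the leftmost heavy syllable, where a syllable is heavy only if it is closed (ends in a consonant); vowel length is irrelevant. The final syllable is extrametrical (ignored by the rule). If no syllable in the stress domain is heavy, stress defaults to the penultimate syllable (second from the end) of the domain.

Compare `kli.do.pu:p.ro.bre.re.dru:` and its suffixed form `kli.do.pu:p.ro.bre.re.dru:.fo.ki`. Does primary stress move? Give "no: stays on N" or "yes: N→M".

no: stays on 3

Base `kli.do.pu:p.ro.bre.re.dru:` (7 syllables):
  The final syllable (7, dru:) is extrametrical; the stress domain is syllables 1–6.
  Weights: 1 kli L, 2 do L, 3 pu:p H, 4 ro L, 5 bre L, 6 re L.
  Heavy syllables in the domain: 3. The leftmost is syllable 3 (pu:p).
  → primary stress on syllable 3.
Suffixed `kli.do.pu:p.ro.bre.re.dru:.fo.ki` (9 syllables):
  The final syllable (9, ki) is extrametrical; the stress domain is syllables 1–8.
  Weights: 1 kli L, 2 do L, 3 pu:p H, 4 ro L, 5 bre L, 6 re L, 7 dru: L, 8 fo L.
  Heavy syllables in the domain: 3. The leftmost is syllable 3 (pu:p).
  → primary stress on syllable 3.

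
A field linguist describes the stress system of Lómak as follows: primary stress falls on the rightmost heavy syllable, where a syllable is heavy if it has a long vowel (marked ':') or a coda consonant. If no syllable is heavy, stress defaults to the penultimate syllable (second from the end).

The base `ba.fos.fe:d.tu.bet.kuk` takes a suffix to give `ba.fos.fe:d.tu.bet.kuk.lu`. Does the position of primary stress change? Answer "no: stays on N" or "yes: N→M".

Base `ba.fos.fe:d.tu.bet.kuk` (6 syllables):
  Weights: 1 ba L, 2 fos H, 3 fe:d H, 4 tu L, 5 bet H, 6 kuk H.
  Heavy syllables in the domain: 2, 3, 5, 6. The rightmost is syllable 6 (kuk).
  → primary stress on syllable 6.
Suffixed `ba.fos.fe:d.tu.bet.kuk.lu` (7 syllables):
  Weights: 1 ba L, 2 fos H, 3 fe:d H, 4 tu L, 5 bet H, 6 kuk H, 7 lu L.
  Heavy syllables in the domain: 2, 3, 5, 6. The rightmost is syllable 6 (kuk).
  → primary stress on syllable 6.

no: stays on 6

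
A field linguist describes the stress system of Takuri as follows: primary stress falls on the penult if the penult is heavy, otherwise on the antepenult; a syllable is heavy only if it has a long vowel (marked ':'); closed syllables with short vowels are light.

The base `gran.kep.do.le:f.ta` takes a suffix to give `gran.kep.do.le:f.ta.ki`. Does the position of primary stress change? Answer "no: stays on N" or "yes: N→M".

Base `gran.kep.do.le:f.ta` (5 syllables):
  Weights: 3 do L, 4 le:f H, 5 ta L.
  The penult (syllable 4, le:f) is heavy, so it takes stress.
  → primary stress on syllable 4.
Suffixed `gran.kep.do.le:f.ta.ki` (6 syllables):
  Weights: 4 le:f H, 5 ta L, 6 ki L.
  The penult (syllable 5, ta) is light, so stress falls on the antepenult (syllable 4, le:f).
  → primary stress on syllable 4.

no: stays on 4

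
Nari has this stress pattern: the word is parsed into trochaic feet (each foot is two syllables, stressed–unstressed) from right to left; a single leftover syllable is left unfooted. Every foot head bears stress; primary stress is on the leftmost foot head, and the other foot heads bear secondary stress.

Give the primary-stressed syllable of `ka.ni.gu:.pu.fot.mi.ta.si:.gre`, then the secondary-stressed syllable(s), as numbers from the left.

Parse right to left into trochaic (ˈσσ) feet: ka (ˈni.gu:) (ˈpu.fot) (ˈmi.ta) (ˈsi:.gre). Syllable 1 is left unfooted.
Foot heads (stressed positions): 2, 4, 6, 8.
End Rule Leftmost: primary stress on the leftmost head = syllable 2.
Secondary stress on 4, 6, 8: ka.ˈni.gu:.ˌpu.fot.ˌmi.ta.ˌsi:.gre.

primary 2, secondary 4, 6, 8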